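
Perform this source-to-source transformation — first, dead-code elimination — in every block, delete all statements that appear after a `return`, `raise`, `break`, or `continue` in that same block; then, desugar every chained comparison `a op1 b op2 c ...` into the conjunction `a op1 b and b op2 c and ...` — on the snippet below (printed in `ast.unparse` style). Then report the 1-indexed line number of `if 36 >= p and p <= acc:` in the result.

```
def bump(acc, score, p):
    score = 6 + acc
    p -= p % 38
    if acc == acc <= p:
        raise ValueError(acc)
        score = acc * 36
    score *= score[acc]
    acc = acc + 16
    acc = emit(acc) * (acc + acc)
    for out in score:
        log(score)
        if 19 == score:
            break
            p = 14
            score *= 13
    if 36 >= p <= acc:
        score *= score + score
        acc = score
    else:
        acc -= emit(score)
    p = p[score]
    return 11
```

13

Transformed code:
def bump(acc, score, p):
    score = 6 + acc
    p -= p % 38
    if acc == acc and acc <= p:
        raise ValueError(acc)
    score *= score[acc]
    acc = acc + 16
    acc = emit(acc) * (acc + acc)
    for out in score:
        log(score)
        if 19 == score:
            break
    if 36 >= p and p <= acc:
        score *= score + score
        acc = score
    else:
        acc -= emit(score)
    p = p[score]
    return 11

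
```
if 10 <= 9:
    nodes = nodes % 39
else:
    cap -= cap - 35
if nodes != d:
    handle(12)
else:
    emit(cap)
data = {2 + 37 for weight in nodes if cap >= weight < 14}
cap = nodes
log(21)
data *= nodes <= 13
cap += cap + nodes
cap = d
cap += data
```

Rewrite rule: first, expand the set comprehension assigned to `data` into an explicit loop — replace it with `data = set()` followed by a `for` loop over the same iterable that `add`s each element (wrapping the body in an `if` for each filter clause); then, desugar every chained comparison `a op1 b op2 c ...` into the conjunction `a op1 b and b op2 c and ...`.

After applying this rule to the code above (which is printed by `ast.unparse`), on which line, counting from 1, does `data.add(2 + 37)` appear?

Transformed code:
if 10 <= 9:
    nodes = nodes % 39
else:
    cap -= cap - 35
if nodes != d:
    handle(12)
else:
    emit(cap)
data = set()
for weight in nodes:
    if cap >= weight and weight < 14:
        data.add(2 + 37)
cap = nodes
log(21)
data *= nodes <= 13
cap += cap + nodes
cap = d
cap += data

12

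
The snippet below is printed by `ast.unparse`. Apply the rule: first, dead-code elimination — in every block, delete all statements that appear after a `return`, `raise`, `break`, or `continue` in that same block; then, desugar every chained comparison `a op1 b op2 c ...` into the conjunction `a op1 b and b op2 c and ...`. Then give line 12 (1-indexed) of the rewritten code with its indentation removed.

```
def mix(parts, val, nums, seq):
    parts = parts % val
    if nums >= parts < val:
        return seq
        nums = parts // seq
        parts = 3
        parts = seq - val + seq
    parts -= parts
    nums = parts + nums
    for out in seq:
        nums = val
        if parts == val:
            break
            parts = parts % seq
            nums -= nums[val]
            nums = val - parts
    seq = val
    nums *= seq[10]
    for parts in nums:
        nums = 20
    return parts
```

Transformed code:
def mix(parts, val, nums, seq):
    parts = parts % val
    if nums >= parts and parts < val:
        return seq
    parts -= parts
    nums = parts + nums
    for out in seq:
        nums = val
        if parts == val:
            break
    seq = val
    nums *= seq[10]
    for parts in nums:
        nums = 20
    return parts

nums *= seq[10]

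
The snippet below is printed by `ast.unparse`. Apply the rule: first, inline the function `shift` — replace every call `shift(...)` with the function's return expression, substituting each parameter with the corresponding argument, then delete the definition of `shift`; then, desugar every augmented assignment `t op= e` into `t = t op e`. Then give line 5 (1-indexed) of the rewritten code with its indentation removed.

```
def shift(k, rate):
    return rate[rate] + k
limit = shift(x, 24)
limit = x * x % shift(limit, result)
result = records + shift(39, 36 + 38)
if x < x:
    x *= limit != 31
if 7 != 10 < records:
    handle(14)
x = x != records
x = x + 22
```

x = x * (limit != 31)

Transformed code:
limit = 24[24] + x
limit = x * x % (result[result] + limit)
result = records + ((36 + 38)[36 + 38] + 39)
if x < x:
    x = x * (limit != 31)
if 7 != 10 < records:
    handle(14)
x = x != records
x = x + 22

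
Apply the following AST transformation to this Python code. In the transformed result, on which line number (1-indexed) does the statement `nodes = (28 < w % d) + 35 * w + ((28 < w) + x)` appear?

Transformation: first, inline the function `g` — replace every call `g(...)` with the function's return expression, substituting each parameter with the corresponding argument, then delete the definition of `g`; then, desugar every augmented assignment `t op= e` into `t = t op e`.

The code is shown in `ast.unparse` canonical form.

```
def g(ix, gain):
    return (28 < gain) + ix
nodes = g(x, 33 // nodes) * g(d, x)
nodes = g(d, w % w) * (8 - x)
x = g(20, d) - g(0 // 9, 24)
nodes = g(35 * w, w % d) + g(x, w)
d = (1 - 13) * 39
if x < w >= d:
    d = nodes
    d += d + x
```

4

Transformed code:
nodes = ((28 < 33 // nodes) + x) * ((28 < x) + d)
nodes = ((28 < w % w) + d) * (8 - x)
x = (28 < d) + 20 - ((28 < 24) + 0 // 9)
nodes = (28 < w % d) + 35 * w + ((28 < w) + x)
d = (1 - 13) * 39
if x < w >= d:
    d = nodes
    d = d + (d + x)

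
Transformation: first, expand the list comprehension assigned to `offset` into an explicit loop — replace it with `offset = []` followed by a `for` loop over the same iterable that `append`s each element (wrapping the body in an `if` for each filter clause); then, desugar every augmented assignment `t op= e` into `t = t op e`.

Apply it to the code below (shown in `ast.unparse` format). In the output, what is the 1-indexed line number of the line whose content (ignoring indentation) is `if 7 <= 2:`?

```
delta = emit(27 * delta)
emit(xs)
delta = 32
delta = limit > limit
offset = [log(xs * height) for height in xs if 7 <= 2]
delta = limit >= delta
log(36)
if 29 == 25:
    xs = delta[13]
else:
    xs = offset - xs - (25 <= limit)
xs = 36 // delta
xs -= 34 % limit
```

Transformed code:
delta = emit(27 * delta)
emit(xs)
delta = 32
delta = limit > limit
offset = []
for height in xs:
    if 7 <= 2:
        offset.append(log(xs * height))
delta = limit >= delta
log(36)
if 29 == 25:
    xs = delta[13]
else:
    xs = offset - xs - (25 <= limit)
xs = 36 // delta
xs = xs - 34 % limit

7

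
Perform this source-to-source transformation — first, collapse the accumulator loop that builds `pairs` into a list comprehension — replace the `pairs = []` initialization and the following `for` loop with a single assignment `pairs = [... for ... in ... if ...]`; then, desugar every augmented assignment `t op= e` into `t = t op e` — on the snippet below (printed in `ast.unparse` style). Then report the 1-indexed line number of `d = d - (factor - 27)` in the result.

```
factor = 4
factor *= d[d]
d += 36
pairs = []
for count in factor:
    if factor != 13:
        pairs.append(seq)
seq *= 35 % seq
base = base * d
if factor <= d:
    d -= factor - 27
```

8

Transformed code:
factor = 4
factor = factor * d[d]
d = d + 36
pairs = [seq for count in factor if factor != 13]
seq = seq * (35 % seq)
base = base * d
if factor <= d:
    d = d - (factor - 27)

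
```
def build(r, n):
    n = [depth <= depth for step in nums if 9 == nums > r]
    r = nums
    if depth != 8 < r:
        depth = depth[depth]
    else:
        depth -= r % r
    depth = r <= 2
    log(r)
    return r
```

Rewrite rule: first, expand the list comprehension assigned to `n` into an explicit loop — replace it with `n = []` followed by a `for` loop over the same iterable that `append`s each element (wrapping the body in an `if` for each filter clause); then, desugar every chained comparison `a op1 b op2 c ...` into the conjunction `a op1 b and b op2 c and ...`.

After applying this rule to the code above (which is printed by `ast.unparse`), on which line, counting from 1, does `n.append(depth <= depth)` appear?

5

Transformed code:
def build(r, n):
    n = []
    for step in nums:
        if 9 == nums and nums > r:
            n.append(depth <= depth)
    r = nums
    if depth != 8 and 8 < r:
        depth = depth[depth]
    else:
        depth -= r % r
    depth = r <= 2
    log(r)
    return r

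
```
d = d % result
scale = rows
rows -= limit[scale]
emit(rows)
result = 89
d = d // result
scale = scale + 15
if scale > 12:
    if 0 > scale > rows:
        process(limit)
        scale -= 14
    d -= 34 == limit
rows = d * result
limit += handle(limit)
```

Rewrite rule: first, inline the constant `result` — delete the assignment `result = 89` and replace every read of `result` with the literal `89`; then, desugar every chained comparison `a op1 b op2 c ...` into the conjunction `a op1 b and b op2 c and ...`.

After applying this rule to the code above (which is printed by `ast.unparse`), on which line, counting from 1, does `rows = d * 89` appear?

12

Transformed code:
d = d % 89
scale = rows
rows -= limit[scale]
emit(rows)
d = d // 89
scale = scale + 15
if scale > 12:
    if 0 > scale and scale > rows:
        process(limit)
        scale -= 14
    d -= 34 == limit
rows = d * 89
limit += handle(limit)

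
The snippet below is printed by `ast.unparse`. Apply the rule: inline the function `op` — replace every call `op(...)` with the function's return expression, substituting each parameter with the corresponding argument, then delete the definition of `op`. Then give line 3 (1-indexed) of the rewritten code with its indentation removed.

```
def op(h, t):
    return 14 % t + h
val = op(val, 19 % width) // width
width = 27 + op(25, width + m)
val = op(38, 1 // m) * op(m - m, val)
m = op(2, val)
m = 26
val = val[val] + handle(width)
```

Transformed code:
val = (14 % (19 % width) + val) // width
width = 27 + (14 % (width + m) + 25)
val = (14 % (1 // m) + 38) * (14 % val + (m - m))
m = 14 % val + 2
m = 26
val = val[val] + handle(width)

val = (14 % (1 // m) + 38) * (14 % val + (m - m))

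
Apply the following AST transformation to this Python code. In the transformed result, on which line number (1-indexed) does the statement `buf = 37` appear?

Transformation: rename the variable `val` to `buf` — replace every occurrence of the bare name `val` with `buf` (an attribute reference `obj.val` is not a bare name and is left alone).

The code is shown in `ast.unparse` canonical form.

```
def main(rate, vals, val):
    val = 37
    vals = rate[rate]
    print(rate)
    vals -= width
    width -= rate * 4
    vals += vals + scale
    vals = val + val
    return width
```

2

Transformed code:
def main(rate, vals, buf):
    buf = 37
    vals = rate[rate]
    print(rate)
    vals -= width
    width -= rate * 4
    vals += vals + scale
    vals = buf + buf
    return width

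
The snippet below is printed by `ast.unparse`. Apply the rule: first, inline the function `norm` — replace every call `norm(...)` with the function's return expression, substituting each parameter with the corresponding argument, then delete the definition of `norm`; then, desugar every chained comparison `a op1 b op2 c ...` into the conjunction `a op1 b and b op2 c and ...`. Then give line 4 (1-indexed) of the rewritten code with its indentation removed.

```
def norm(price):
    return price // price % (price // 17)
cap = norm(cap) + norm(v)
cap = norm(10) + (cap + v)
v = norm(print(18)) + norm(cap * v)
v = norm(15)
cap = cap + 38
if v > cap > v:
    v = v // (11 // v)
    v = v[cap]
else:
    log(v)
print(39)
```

Transformed code:
cap = cap // cap % (cap // 17) + v // v % (v // 17)
cap = 10 // 10 % (10 // 17) + (cap + v)
v = print(18) // print(18) % (print(18) // 17) + cap * v // (cap * v) % (cap * v // 17)
v = 15 // 15 % (15 // 17)
cap = cap + 38
if v > cap and cap > v:
    v = v // (11 // v)
    v = v[cap]
else:
    log(v)
print(39)

v = 15 // 15 % (15 // 17)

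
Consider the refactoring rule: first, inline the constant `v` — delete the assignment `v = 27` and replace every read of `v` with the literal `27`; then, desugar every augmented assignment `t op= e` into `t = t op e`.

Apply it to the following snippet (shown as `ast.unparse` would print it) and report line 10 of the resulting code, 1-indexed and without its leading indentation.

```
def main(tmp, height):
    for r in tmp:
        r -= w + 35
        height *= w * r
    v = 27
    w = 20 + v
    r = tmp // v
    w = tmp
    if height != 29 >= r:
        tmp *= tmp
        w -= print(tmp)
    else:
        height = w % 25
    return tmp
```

Transformed code:
def main(tmp, height):
    for r in tmp:
        r = r - (w + 35)
        height = height * (w * r)
    w = 20 + 27
    r = tmp // 27
    w = tmp
    if height != 29 >= r:
        tmp = tmp * tmp
        w = w - print(tmp)
    else:
        height = w % 25
    return tmp

w = w - print(tmp)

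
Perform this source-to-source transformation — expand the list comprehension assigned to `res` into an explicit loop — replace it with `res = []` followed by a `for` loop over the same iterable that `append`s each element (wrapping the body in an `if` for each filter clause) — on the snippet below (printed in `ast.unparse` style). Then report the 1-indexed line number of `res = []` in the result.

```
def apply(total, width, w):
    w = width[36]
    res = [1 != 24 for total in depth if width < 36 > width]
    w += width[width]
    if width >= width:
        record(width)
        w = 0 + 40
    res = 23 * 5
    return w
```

Transformed code:
def apply(total, width, w):
    w = width[36]
    res = []
    for total in depth:
        if width < 36 > width:
            res.append(1 != 24)
    w += width[width]
    if width >= width:
        record(width)
        w = 0 + 40
    res = 23 * 5
    return w

3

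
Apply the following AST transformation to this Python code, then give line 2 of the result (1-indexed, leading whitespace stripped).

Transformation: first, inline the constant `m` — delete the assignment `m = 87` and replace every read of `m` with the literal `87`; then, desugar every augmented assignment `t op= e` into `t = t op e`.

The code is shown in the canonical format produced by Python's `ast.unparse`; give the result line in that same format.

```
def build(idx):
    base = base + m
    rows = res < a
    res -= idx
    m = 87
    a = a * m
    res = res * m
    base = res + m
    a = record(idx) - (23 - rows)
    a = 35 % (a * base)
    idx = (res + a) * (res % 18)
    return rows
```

base = base + 87

Transformed code:
def build(idx):
    base = base + 87
    rows = res < a
    res = res - idx
    a = a * 87
    res = res * 87
    base = res + 87
    a = record(idx) - (23 - rows)
    a = 35 % (a * base)
    idx = (res + a) * (res % 18)
    return rows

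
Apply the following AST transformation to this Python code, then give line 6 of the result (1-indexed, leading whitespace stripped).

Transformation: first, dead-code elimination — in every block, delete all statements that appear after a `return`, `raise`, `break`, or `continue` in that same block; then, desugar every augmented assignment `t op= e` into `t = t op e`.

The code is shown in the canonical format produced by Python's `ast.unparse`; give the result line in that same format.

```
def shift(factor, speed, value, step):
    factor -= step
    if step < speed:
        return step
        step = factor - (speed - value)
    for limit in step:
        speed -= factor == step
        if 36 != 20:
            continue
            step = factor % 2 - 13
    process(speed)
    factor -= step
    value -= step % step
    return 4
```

speed = speed - (factor == step)

Transformed code:
def shift(factor, speed, value, step):
    factor = factor - step
    if step < speed:
        return step
    for limit in step:
        speed = speed - (factor == step)
        if 36 != 20:
            continue
    process(speed)
    factor = factor - step
    value = value - step % step
    return 4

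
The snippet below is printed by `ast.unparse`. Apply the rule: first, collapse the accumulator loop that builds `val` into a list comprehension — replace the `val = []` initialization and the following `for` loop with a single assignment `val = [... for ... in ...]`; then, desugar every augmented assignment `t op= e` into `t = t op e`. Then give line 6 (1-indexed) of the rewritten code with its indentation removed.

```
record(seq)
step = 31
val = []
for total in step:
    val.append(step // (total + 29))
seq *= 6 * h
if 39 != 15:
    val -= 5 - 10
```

val = val - (5 - 10)

Transformed code:
record(seq)
step = 31
val = [step // (total + 29) for total in step]
seq = seq * (6 * h)
if 39 != 15:
    val = val - (5 - 10)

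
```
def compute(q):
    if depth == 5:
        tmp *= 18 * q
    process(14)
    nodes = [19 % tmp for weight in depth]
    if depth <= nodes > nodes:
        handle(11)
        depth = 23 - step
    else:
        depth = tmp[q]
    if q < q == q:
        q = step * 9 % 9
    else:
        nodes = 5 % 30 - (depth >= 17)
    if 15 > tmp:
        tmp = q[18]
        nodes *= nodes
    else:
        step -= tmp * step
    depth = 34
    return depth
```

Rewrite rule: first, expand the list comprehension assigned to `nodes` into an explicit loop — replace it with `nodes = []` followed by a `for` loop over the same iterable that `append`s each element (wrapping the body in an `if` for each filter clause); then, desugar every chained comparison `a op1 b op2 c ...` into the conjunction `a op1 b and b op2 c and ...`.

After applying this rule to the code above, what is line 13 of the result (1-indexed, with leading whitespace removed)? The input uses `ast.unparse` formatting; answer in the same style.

Transformed code:
def compute(q):
    if depth == 5:
        tmp *= 18 * q
    process(14)
    nodes = []
    for weight in depth:
        nodes.append(19 % tmp)
    if depth <= nodes and nodes > nodes:
        handle(11)
        depth = 23 - step
    else:
        depth = tmp[q]
    if q < q and q == q:
        q = step * 9 % 9
    else:
        nodes = 5 % 30 - (depth >= 17)
    if 15 > tmp:
        tmp = q[18]
        nodes *= nodes
    else:
        step -= tmp * step
    depth = 34
    return depth

if q < q and q == q:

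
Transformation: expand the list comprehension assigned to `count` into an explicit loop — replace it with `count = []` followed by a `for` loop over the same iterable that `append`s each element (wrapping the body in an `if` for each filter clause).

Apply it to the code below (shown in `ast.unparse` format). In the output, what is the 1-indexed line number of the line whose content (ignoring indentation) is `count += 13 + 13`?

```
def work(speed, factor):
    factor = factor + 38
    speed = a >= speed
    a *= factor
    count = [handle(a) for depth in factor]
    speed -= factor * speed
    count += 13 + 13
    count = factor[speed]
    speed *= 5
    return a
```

9

Transformed code:
def work(speed, factor):
    factor = factor + 38
    speed = a >= speed
    a *= factor
    count = []
    for depth in factor:
        count.append(handle(a))
    speed -= factor * speed
    count += 13 + 13
    count = factor[speed]
    speed *= 5
    return a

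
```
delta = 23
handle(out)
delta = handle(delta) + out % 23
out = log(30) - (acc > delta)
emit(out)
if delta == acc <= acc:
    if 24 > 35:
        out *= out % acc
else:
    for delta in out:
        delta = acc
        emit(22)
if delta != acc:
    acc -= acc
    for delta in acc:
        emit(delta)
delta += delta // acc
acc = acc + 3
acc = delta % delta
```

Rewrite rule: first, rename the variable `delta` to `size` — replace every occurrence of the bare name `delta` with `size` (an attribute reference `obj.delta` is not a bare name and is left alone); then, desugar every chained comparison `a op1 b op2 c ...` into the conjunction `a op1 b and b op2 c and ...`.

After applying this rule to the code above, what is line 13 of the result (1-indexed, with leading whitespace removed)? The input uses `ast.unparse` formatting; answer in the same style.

Transformed code:
size = 23
handle(out)
size = handle(size) + out % 23
out = log(30) - (acc > size)
emit(out)
if size == acc and acc <= acc:
    if 24 > 35:
        out *= out % acc
else:
    for size in out:
        size = acc
        emit(22)
if size != acc:
    acc -= acc
    for size in acc:
        emit(size)
size += size // acc
acc = acc + 3
acc = size % size

if size != acc:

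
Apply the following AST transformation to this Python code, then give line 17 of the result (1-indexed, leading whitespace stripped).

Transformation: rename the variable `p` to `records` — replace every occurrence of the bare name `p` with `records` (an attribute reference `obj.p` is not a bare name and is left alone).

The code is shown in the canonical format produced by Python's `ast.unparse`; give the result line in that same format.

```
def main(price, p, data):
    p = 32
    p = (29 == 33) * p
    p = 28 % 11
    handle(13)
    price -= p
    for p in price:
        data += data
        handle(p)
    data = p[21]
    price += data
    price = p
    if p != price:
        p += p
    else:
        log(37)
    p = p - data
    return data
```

records = records - data

Transformed code:
def main(price, records, data):
    records = 32
    records = (29 == 33) * records
    records = 28 % 11
    handle(13)
    price -= records
    for records in price:
        data += data
        handle(records)
    data = records[21]
    price += data
    price = records
    if records != price:
        records += records
    else:
        log(37)
    records = records - data
    return data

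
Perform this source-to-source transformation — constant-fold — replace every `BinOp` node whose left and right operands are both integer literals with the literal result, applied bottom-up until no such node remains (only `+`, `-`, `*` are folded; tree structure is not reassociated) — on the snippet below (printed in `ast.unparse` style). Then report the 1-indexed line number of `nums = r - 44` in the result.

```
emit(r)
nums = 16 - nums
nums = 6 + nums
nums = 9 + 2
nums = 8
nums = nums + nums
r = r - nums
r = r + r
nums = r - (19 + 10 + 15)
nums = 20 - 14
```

Transformed code:
emit(r)
nums = 16 - nums
nums = 6 + nums
nums = 11
nums = 8
nums = nums + nums
r = r - nums
r = r + r
nums = r - 44
nums = 6

9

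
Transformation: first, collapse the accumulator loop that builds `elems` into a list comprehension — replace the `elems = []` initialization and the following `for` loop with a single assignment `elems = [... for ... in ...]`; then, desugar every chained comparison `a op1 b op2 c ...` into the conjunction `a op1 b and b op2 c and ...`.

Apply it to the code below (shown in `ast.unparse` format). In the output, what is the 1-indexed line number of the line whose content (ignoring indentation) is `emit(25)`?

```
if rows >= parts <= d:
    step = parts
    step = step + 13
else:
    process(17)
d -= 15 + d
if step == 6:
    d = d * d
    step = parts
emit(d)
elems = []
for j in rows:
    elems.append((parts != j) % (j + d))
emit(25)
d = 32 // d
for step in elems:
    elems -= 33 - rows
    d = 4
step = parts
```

Transformed code:
if rows >= parts and parts <= d:
    step = parts
    step = step + 13
else:
    process(17)
d -= 15 + d
if step == 6:
    d = d * d
    step = parts
emit(d)
elems = [(parts != j) % (j + d) for j in rows]
emit(25)
d = 32 // d
for step in elems:
    elems -= 33 - rows
    d = 4
step = parts

12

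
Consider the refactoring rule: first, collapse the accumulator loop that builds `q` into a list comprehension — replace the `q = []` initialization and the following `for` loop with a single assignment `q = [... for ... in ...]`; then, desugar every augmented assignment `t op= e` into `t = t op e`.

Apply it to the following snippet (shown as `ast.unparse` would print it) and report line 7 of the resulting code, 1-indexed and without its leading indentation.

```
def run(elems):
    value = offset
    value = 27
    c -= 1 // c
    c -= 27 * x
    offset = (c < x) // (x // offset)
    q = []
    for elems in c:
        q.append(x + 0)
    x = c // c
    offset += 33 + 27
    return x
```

Transformed code:
def run(elems):
    value = offset
    value = 27
    c = c - 1 // c
    c = c - 27 * x
    offset = (c < x) // (x // offset)
    q = [x + 0 for elems in c]
    x = c // c
    offset = offset + (33 + 27)
    return x

q = [x + 0 for elems in c]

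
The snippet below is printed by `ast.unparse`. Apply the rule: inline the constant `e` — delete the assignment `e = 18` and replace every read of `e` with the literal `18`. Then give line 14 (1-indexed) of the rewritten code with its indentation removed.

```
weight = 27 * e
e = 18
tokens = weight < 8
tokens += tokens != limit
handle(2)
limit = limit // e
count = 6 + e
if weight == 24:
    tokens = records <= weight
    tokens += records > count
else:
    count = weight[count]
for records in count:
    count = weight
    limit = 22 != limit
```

Transformed code:
weight = 27 * 18
tokens = weight < 8
tokens += tokens != limit
handle(2)
limit = limit // 18
count = 6 + 18
if weight == 24:
    tokens = records <= weight
    tokens += records > count
else:
    count = weight[count]
for records in count:
    count = weight
    limit = 22 != limit

limit = 22 != limit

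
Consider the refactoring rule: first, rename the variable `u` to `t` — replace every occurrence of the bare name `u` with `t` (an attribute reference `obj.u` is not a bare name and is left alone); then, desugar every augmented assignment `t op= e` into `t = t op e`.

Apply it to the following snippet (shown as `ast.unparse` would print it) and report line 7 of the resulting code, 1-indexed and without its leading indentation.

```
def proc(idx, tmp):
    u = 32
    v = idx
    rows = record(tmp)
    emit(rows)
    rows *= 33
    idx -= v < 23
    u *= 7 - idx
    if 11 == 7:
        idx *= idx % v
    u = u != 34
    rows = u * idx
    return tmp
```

idx = idx - (v < 23)

Transformed code:
def proc(idx, tmp):
    t = 32
    v = idx
    rows = record(tmp)
    emit(rows)
    rows = rows * 33
    idx = idx - (v < 23)
    t = t * (7 - idx)
    if 11 == 7:
        idx = idx * (idx % v)
    t = t != 34
    rows = t * idx
    return tmp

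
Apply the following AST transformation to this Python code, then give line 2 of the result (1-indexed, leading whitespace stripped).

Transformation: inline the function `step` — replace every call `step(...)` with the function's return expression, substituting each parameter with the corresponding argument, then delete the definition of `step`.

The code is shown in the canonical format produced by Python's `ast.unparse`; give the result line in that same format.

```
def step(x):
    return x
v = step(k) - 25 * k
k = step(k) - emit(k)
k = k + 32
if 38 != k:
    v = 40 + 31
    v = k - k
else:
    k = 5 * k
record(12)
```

Transformed code:
v = k - 25 * k
k = k - emit(k)
k = k + 32
if 38 != k:
    v = 40 + 31
    v = k - k
else:
    k = 5 * k
record(12)

k = k - emit(k)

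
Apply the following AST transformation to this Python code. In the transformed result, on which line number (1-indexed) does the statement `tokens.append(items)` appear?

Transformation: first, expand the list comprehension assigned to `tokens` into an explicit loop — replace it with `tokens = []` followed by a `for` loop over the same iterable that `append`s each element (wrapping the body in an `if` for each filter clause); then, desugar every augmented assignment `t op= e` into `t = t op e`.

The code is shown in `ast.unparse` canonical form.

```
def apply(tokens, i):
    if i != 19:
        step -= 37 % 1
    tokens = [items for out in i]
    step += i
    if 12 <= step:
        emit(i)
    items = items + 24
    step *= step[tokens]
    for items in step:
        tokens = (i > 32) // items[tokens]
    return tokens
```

6

Transformed code:
def apply(tokens, i):
    if i != 19:
        step = step - 37 % 1
    tokens = []
    for out in i:
        tokens.append(items)
    step = step + i
    if 12 <= step:
        emit(i)
    items = items + 24
    step = step * step[tokens]
    for items in step:
        tokens = (i > 32) // items[tokens]
    return tokens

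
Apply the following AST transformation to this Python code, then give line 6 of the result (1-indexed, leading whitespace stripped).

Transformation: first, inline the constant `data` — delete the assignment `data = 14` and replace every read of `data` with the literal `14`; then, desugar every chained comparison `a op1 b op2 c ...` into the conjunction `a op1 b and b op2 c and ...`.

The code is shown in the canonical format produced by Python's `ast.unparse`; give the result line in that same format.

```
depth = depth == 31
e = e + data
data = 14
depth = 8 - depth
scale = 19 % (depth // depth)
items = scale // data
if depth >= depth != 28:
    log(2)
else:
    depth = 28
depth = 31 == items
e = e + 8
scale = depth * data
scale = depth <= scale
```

if depth >= depth and depth != 28:

Transformed code:
depth = depth == 31
e = e + 14
depth = 8 - depth
scale = 19 % (depth // depth)
items = scale // 14
if depth >= depth and depth != 28:
    log(2)
else:
    depth = 28
depth = 31 == items
e = e + 8
scale = depth * 14
scale = depth <= scale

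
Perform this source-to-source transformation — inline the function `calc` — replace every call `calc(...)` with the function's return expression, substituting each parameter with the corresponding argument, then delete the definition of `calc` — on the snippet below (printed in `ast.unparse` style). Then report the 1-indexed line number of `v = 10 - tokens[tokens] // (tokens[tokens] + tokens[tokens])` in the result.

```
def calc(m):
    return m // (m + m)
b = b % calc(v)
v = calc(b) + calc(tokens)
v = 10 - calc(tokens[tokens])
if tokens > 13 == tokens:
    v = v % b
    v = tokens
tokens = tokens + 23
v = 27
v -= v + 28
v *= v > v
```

3

Transformed code:
b = b % (v // (v + v))
v = b // (b + b) + tokens // (tokens + tokens)
v = 10 - tokens[tokens] // (tokens[tokens] + tokens[tokens])
if tokens > 13 == tokens:
    v = v % b
    v = tokens
tokens = tokens + 23
v = 27
v -= v + 28
v *= v > v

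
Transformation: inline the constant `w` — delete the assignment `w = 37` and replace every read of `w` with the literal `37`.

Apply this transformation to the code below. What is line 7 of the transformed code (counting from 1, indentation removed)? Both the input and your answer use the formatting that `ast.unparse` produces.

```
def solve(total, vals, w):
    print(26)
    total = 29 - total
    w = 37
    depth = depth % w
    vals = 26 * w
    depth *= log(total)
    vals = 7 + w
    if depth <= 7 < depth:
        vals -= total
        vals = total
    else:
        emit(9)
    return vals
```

vals = 7 + 37

Transformed code:
def solve(total, vals, w):
    print(26)
    total = 29 - total
    depth = depth % 37
    vals = 26 * 37
    depth *= log(total)
    vals = 7 + 37
    if depth <= 7 < depth:
        vals -= total
        vals = total
    else:
        emit(9)
    return vals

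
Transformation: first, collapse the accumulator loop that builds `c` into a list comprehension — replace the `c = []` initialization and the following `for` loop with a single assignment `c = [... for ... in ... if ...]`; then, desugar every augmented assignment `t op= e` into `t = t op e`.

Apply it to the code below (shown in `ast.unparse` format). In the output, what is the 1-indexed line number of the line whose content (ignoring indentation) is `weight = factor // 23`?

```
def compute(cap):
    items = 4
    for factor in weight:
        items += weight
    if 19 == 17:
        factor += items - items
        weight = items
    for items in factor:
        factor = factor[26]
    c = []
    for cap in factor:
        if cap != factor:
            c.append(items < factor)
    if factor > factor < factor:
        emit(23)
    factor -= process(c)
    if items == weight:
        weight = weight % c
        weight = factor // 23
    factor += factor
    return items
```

16

Transformed code:
def compute(cap):
    items = 4
    for factor in weight:
        items = items + weight
    if 19 == 17:
        factor = factor + (items - items)
        weight = items
    for items in factor:
        factor = factor[26]
    c = [items < factor for cap in factor if cap != factor]
    if factor > factor < factor:
        emit(23)
    factor = factor - process(c)
    if items == weight:
        weight = weight % c
        weight = factor // 23
    factor = factor + factor
    return items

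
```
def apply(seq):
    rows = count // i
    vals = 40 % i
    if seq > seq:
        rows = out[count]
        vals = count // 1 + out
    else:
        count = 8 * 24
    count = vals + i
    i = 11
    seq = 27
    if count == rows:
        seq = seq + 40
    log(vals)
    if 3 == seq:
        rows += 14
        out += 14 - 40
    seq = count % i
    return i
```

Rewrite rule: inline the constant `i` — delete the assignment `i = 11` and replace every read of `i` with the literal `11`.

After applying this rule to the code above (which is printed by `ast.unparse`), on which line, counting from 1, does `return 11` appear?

18

Transformed code:
def apply(seq):
    rows = count // 11
    vals = 40 % 11
    if seq > seq:
        rows = out[count]
        vals = count // 1 + out
    else:
        count = 8 * 24
    count = vals + 11
    seq = 27
    if count == rows:
        seq = seq + 40
    log(vals)
    if 3 == seq:
        rows += 14
        out += 14 - 40
    seq = count % 11
    return 11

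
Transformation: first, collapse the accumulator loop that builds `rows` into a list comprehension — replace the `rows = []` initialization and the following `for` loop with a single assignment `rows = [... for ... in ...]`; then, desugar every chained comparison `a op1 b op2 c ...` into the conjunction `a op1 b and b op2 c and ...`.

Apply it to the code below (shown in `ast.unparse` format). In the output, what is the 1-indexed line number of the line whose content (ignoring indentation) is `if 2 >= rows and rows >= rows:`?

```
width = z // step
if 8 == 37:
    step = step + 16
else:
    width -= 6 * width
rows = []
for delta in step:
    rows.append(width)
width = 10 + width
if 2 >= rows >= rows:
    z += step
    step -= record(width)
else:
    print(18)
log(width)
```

8

Transformed code:
width = z // step
if 8 == 37:
    step = step + 16
else:
    width -= 6 * width
rows = [width for delta in step]
width = 10 + width
if 2 >= rows and rows >= rows:
    z += step
    step -= record(width)
else:
    print(18)
log(width)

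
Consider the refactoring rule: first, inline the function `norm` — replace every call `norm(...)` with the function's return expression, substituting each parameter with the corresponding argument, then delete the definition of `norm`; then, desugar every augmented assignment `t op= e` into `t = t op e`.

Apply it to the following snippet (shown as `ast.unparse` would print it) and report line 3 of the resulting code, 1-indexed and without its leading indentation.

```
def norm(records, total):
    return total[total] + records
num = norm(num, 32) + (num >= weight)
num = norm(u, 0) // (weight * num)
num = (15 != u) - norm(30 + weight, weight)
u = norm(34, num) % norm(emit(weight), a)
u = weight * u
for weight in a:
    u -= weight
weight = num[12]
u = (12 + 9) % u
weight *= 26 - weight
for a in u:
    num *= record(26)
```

Transformed code:
num = 32[32] + num + (num >= weight)
num = (0[0] + u) // (weight * num)
num = (15 != u) - (weight[weight] + (30 + weight))
u = (num[num] + 34) % (a[a] + emit(weight))
u = weight * u
for weight in a:
    u = u - weight
weight = num[12]
u = (12 + 9) % u
weight = weight * (26 - weight)
for a in u:
    num = num * record(26)

num = (15 != u) - (weight[weight] + (30 + weight))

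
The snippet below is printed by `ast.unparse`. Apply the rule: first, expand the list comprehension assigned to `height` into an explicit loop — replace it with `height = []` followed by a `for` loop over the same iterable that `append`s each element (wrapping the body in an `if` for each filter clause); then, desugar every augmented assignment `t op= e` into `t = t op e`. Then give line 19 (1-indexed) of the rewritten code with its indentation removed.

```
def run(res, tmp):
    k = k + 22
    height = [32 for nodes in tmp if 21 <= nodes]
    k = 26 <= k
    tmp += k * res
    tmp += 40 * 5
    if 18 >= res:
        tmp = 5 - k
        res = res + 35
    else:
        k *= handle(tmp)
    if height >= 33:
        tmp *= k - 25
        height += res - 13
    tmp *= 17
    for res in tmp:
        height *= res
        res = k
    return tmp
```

for res in tmp:

Transformed code:
def run(res, tmp):
    k = k + 22
    height = []
    for nodes in tmp:
        if 21 <= nodes:
            height.append(32)
    k = 26 <= k
    tmp = tmp + k * res
    tmp = tmp + 40 * 5
    if 18 >= res:
        tmp = 5 - k
        res = res + 35
    else:
        k = k * handle(tmp)
    if height >= 33:
        tmp = tmp * (k - 25)
        height = height + (res - 13)
    tmp = tmp * 17
    for res in tmp:
        height = height * res
        res = k
    return tmp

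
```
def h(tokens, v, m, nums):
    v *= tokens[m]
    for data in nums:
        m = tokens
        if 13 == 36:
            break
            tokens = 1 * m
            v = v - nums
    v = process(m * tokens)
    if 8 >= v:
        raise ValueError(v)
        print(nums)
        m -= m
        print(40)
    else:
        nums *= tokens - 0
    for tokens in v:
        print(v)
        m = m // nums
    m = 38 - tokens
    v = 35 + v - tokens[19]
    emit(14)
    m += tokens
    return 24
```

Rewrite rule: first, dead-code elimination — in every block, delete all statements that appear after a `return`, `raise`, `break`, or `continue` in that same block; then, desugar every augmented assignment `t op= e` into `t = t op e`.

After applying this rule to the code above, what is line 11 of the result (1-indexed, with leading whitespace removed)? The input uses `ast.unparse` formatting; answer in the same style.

Transformed code:
def h(tokens, v, m, nums):
    v = v * tokens[m]
    for data in nums:
        m = tokens
        if 13 == 36:
            break
    v = process(m * tokens)
    if 8 >= v:
        raise ValueError(v)
    else:
        nums = nums * (tokens - 0)
    for tokens in v:
        print(v)
        m = m // nums
    m = 38 - tokens
    v = 35 + v - tokens[19]
    emit(14)
    m = m + tokens
    return 24

nums = nums * (tokens - 0)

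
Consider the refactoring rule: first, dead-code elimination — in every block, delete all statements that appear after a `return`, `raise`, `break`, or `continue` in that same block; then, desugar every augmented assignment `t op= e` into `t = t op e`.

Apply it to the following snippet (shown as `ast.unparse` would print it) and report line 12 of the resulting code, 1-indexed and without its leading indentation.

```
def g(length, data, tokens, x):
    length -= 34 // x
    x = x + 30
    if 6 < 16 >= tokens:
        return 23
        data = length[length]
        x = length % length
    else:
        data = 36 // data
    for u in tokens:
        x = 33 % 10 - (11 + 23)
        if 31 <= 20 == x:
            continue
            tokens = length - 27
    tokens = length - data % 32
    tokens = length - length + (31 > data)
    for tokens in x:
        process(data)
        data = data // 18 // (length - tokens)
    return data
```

tokens = length - data % 32

Transformed code:
def g(length, data, tokens, x):
    length = length - 34 // x
    x = x + 30
    if 6 < 16 >= tokens:
        return 23
    else:
        data = 36 // data
    for u in tokens:
        x = 33 % 10 - (11 + 23)
        if 31 <= 20 == x:
            continue
    tokens = length - data % 32
    tokens = length - length + (31 > data)
    for tokens in x:
        process(data)
        data = data // 18 // (length - tokens)
    return data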